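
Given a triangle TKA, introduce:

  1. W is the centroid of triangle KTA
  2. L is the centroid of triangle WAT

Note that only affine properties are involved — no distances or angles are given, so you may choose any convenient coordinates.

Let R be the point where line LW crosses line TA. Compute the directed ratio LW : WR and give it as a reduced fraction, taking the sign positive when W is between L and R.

LW:WR = -2/3

Work in coordinates with T = (0, 0), K = (1, 0), A = (0, 1).
1. W is the centroid of triangle KTA ⇒ W = (1/3, 1/3)
2. L is the centroid of triangle WAT ⇒ L = (1/9, 4/9)
line LW meets TA at R = (0, 1/2)
W = L + t·(R−L) with t = -2, so LW:WR = -2:3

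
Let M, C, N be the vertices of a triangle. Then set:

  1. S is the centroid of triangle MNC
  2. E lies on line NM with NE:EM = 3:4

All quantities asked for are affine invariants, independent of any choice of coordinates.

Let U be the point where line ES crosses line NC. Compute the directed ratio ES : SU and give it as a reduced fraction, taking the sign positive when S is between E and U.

ES:SU = 2/7

Work in coordinates with M = (0, 0), C = (1, 0), N = (0, 1).
1. S is the centroid of triangle MNC ⇒ S = (1/3, 1/3)
2. E lies on line NM with NE:EM = 3:4 ⇒ E = (0, 4/7)
line ES meets NC at U = (3/2, -1/2)
S = E + t·(U−E) with t = 2/9, so ES:SU = 2/9:7/9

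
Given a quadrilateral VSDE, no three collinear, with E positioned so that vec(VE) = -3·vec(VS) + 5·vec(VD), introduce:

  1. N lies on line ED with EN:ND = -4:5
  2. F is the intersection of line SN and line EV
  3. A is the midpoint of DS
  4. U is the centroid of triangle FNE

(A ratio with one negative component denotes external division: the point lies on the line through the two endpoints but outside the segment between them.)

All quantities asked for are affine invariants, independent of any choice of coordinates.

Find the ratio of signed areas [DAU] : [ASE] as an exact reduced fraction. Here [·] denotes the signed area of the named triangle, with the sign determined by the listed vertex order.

[DAU]:[ASE] = 127/51

Choose coordinates V = (0, 0), S = (1, 0), D = (0, 1), E = (-3, 5).
1. N lies on line ED with EN:ND = -4:5 ⇒ N = (-15, 21)
2. F is the intersection of line SN and line EV ⇒ F = (-63/17, 105/17)
3. A is the midpoint of DS ⇒ A = (1/2, 1/2)
4. U is the centroid of triangle FNE ⇒ U = (-123/17, 547/51)
2·[DAU] = 127/102, 2·[ASE] = 1/2
[DAU]:[ASE] = 127/102:1/2 = 127/51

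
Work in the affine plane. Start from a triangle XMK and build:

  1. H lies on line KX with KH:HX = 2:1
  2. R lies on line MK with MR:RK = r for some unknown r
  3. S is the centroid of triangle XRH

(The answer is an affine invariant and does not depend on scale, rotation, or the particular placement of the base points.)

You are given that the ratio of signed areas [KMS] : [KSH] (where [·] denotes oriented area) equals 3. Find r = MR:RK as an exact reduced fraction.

r = 1/5

Work in coordinates with X = (0, 0), M = (1, 0), K = (0, 1).
1. H lies on line KX with KH:HX = 2:1 ⇒ H = (0, 1/3)
2. With MR:RK = r, write λ = r/(r+1) so R = M + λ·(K−M); R is affine-linear in λ
3. S is the centroid of triangle XRH ⇒ S is an affine combination of earlier points and hence also affine-linear in λ
Every point depending on R is an affine combination of R and λ-independent points, so each such coordinate is linear in λ; the λ² term in each signed area is a multiple of (K−M)×(K−M) = 0, so 2·[KMS] and 2·[KSH] are each linear in λ. Evaluating at λ=0 and λ=1:
  2·[KMS] = -5/9,   2·[KSH] = 2/9·λ − 2/9
So [KMS]:[KSH] = (-5/9) / (2/9·λ − 2/9). Setting this equal to 3:
  -5/9 = 3·(2/9·λ − 2/9)  ⇒  λ = 1/6
Then r = λ/(1−λ) = (1/6)/(5/6) = 1/5. Check: with r = 1/5, R = (5/6, 1/6) and [KMS]:[KSH] = 3 as required.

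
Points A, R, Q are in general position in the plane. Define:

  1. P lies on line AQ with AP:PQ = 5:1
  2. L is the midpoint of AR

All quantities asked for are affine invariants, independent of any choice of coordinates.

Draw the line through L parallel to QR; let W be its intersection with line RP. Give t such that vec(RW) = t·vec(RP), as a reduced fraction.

t = 3

Choose coordinates A = (0, 0), R = (1, 0), Q = (0, 1).
1. P lies on line AQ with AP:PQ = 5:1 ⇒ P = (0, 5/6)
2. L is the midpoint of AR ⇒ L = (1/2, 0)
through L parallel to QR: direction (1, -1); meets RP at W = (-2, 5/2)
W = R + t·(P−R) with t = 3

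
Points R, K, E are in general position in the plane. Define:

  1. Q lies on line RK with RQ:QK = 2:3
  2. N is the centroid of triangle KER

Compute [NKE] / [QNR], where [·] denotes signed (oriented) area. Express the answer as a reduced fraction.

Choose coordinates R = (0, 0), K = (1, 0), E = (0, 1).
1. Q lies on line RK with RQ:QK = 2:3 ⇒ Q = (2/5, 0)
2. N is the centroid of triangle KER ⇒ N = (1/3, 1/3)
2·[NKE] = 1/3, 2·[QNR] = 2/15
[NKE]:[QNR] = 1/3:2/15 = 5/2

[NKE]:[QNR] = 5/2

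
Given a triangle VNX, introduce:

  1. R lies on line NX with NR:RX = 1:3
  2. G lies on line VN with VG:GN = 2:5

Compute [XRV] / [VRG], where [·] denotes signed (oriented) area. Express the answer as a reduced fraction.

Work in coordinates with V = (0, 0), N = (1, 0), X = (0, 1).
1. R lies on line NX with NR:RX = 1:3 ⇒ R = (3/4, 1/4)
2. G lies on line VN with VG:GN = 2:5 ⇒ G = (2/7, 0)
2·[XRV] = -3/4, 2·[VRG] = -1/14
[XRV]:[VRG] = -3/4:-1/14 = 21/2

[XRV]:[VRG] = 21/2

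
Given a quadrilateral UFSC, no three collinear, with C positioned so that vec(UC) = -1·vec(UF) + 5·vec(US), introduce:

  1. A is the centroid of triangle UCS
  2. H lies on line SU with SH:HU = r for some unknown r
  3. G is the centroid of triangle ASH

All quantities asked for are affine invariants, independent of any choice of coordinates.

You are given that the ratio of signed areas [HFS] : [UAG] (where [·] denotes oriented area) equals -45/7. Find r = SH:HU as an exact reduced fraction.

r = 5

Work in coordinates with U = (0, 0), F = (1, 0), S = (0, 1), C = (-1, 5).
1. A is the centroid of triangle UCS ⇒ A = (-1/3, 2)
2. With SH:HU = r, write λ = r/(r+1) so H = S + λ·(U−S); H is affine-linear in λ
3. G is the centroid of triangle ASH ⇒ G is an affine combination of earlier points and hence also affine-linear in λ
Every point depending on H is an affine combination of H and λ-independent points, so each such coordinate is linear in λ; the λ² term in each signed area is a multiple of (U−S)×(U−S) = 0, so 2·[HFS] and 2·[UAG] are each linear in λ. Evaluating at λ=0 and λ=1:
  2·[HFS] = λ,   2·[UAG] = 1/9·λ − 2/9
So [HFS]:[UAG] = (λ) / (1/9·λ − 2/9). Setting this equal to -45/7:
  λ = -45/7·(1/9·λ − 2/9)  ⇒  λ = 5/6
Then r = λ/(1−λ) = (5/6)/(1/6) = 5. Check: with r = 5, H = (0, 1/6) and [HFS]:[UAG] = -45/7 as required.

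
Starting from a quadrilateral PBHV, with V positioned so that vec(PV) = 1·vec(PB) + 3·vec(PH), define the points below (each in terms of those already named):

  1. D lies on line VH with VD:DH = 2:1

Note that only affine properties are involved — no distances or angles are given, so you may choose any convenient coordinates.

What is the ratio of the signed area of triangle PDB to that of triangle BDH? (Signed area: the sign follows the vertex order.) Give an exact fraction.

[PDB]:[BDH] = -5/3

Choose coordinates P = (0, 0), B = (1, 0), H = (0, 1), V = (1, 3).
1. D lies on line VH with VD:DH = 2:1 ⇒ D = (1/3, 5/3)
2·[PDB] = -5/3, 2·[BDH] = 1
[PDB]:[BDH] = -5/3:1 = -5/3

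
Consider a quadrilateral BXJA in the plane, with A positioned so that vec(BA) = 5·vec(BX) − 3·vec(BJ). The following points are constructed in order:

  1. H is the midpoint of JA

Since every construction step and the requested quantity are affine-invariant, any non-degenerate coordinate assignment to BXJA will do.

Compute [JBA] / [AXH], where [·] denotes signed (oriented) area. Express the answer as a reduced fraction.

[JBA]:[AXH] = -10

Choose coordinates B = (0, 0), X = (1, 0), J = (0, 1), A = (5, -3).
1. H is the midpoint of JA ⇒ H = (5/2, -1)
2·[JBA] = 5, 2·[AXH] = -1/2
[JBA]:[AXH] = 5:-1/2 = -10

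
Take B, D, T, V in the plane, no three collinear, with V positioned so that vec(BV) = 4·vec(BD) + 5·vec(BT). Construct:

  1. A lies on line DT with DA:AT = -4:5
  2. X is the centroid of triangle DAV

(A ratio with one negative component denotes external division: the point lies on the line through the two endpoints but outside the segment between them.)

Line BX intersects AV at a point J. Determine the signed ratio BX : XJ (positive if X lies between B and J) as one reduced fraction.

Assign B = (0, 0), D = (1, 0), T = (0, 1), V = (4, 5) — the answer is frame-independent, so this choice is without loss of generality.
1. A lies on line DT with DA:AT = -4:5 ⇒ A = (5, -4)
2. X is the centroid of triangle DAV ⇒ X = (10/3, 1/3)
line BX meets AV at J = (410/91, 41/91)
X = B + t·(J−B) with t = 91/123, so BX:XJ = 91/123:32/123

BX:XJ = 91/32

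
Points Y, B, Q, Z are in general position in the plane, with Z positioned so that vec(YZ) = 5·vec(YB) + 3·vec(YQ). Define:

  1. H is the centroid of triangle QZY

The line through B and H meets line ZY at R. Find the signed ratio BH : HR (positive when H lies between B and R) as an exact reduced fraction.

Set Y = (0, 0), B = (1, 0), Q = (0, 1), Z = (5, 3); any affine frame gives the same invariant.
1. H is the centroid of triangle QZY ⇒ H = (5/3, 4/3)
line BH meets ZY at R = (10/7, 6/7)
H = B + t·(R−B) with t = 14/9, so BH:HR = 14/9:-5/9

BH:HR = -14/5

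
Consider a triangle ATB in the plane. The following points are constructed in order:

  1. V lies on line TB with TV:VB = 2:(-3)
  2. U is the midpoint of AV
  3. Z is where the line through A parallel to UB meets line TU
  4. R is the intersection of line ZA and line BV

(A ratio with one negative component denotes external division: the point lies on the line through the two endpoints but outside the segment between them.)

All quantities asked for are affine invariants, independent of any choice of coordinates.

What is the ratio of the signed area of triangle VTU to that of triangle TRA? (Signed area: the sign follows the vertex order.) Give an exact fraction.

[VTU]:[TRA] = 1/4

Set A = (0, 0), T = (1, 0), B = (0, 1); any affine frame gives the same invariant.
1. V lies on line TB with TV:VB = 2:(-3) ⇒ V = (3, -2)
2. U is the midpoint of AV ⇒ U = (3/2, -1)
3. Z is where the line through A parallel to UB meets line TU ⇒ Z = (3, -4)
4. R is the intersection of line ZA and line BV ⇒ R = (-3, 4)
2·[VTU] = 1, 2·[TRA] = 4
[VTU]:[TRA] = 1:4 = 1/4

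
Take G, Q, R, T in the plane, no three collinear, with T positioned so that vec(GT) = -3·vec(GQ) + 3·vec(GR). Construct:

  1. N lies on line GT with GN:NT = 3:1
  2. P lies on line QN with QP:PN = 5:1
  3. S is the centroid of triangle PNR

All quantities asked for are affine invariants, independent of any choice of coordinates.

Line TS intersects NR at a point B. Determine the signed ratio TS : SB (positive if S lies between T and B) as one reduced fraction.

TS:SB = -29/2

Assign G = (0, 0), Q = (1, 0), R = (0, 1), T = (-3, 3) — the answer is frame-independent, so this choice is without loss of generality.
1. N lies on line GT with GN:NT = 3:1 ⇒ N = (-9/4, 9/4)
2. P lies on line QN with QP:PN = 5:1 ⇒ P = (-41/24, 15/8)
3. S is the centroid of triangle PNR ⇒ S = (-95/72, 41/24)
line TS meets NR at B = (-333/232, 417/232)
S = T + t·(B−T) with t = 29/27, so TS:SB = 29/27:-2/27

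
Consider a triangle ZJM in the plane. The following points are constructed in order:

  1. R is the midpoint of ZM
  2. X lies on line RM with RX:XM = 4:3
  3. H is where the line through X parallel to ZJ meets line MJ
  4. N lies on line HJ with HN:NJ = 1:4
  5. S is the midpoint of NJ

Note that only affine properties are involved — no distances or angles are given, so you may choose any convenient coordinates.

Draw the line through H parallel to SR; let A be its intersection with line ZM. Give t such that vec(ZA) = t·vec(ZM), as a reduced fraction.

Work in coordinates with Z = (0, 0), J = (1, 0), M = (0, 1).
1. R is the midpoint of ZM ⇒ R = (0, 1/2)
2. X lies on line RM with RX:XM = 4:3 ⇒ X = (0, 11/14)
3. H is where the line through X parallel to ZJ meets line MJ ⇒ H = (3/14, 11/14)
4. N lies on line HJ with HN:NJ = 1:4 ⇒ N = (13/35, 22/35)
5. S is the midpoint of NJ ⇒ S = (24/35, 11/35)
through H parallel to SR: direction (-24/35, 13/70); meets ZM at A = (0, 27/32)
A = Z + t·(M−Z) with t = 27/32

t = 27/32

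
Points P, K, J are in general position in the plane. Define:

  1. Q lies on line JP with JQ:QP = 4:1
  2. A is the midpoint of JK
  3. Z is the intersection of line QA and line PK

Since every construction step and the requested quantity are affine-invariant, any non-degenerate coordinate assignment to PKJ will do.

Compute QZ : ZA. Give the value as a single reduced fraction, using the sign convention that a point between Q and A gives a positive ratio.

Choose coordinates P = (0, 0), K = (1, 0), J = (0, 1).
1. Q lies on line JP with JQ:QP = 4:1 ⇒ Q = (0, 1/5)
2. A is the midpoint of JK ⇒ A = (1/2, 1/2)
3. Z is the intersection of line QA and line PK ⇒ Z = (-1/3, 0)
Z = Q + t·(A−Q) with t = -2/3, so QZ:ZA = t:(1−t) = -2/3:5/3

QZ:ZA = -2/5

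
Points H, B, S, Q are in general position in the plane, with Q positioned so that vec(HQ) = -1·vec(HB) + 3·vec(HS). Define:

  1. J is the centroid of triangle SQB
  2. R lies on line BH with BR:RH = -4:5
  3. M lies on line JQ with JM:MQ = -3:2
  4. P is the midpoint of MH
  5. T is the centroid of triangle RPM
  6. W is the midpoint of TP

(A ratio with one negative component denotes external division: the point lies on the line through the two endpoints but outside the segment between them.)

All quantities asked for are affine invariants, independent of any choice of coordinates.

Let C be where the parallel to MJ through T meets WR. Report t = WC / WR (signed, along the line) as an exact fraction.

t = 25/113

Choose coordinates H = (0, 0), B = (1, 0), S = (0, 1), Q = (-1, 3).
1. J is the centroid of triangle SQB ⇒ J = (0, 4/3)
2. R lies on line BH with BR:RH = -4:5 ⇒ R = (5, 0)
3. M lies on line JQ with JM:MQ = -3:2 ⇒ M = (-3, 19/3)
4. P is the midpoint of MH ⇒ P = (-3/2, 19/6)
5. T is the centroid of triangle RPM ⇒ T = (1/6, 19/6)
6. W is the midpoint of TP ⇒ W = (-2/3, 19/6)
through T parallel to MJ: direction (3, -5); meets WR at C = (199/339, 836/339)
C = W + t·(R−W) with t = 25/113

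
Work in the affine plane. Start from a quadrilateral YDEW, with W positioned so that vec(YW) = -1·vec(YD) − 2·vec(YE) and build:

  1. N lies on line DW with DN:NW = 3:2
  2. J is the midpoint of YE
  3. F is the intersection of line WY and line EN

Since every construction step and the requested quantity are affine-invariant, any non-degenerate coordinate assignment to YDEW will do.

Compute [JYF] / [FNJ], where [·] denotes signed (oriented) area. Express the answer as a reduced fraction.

Set Y = (0, 0), D = (1, 0), E = (0, 1), W = (-1, -2); any affine frame gives the same invariant.
1. N lies on line DW with DN:NW = 3:2 ⇒ N = (-1/5, -6/5)
2. J is the midpoint of YE ⇒ J = (0, 1/2)
3. F is the intersection of line WY and line EN ⇒ F = (-1/9, -2/9)
2·[JYF] = -1/18, 2·[FNJ] = 2/45
[JYF]:[FNJ] = -1/18:2/45 = -5/4

[JYF]:[FNJ] = -5/4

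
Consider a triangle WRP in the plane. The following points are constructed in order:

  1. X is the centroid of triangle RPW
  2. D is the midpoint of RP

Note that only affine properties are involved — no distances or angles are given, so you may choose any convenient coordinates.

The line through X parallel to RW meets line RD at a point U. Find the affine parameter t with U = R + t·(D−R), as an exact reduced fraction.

t = 2/3

Work in coordinates with W = (0, 0), R = (1, 0), P = (0, 1).
1. X is the centroid of triangle RPW ⇒ X = (1/3, 1/3)
2. D is the midpoint of RP ⇒ D = (1/2, 1/2)
through X parallel to RW: direction (-1, 0); meets RD at U = (2/3, 1/3)
U = R + t·(D−R) with t = 2/3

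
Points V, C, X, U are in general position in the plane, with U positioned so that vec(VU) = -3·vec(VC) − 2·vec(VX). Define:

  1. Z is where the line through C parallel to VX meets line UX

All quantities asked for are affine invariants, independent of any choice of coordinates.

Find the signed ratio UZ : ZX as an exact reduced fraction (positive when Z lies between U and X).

UZ:ZX = -4

Choose coordinates V = (0, 0), C = (1, 0), X = (0, 1), U = (-3, -2).
1. Z is where the line through C parallel to VX meets line UX ⇒ Z = (1, 2)
Z = U + t·(X−U) with t = 4/3, so UZ:ZX = t:(1−t) = 4/3:-1/3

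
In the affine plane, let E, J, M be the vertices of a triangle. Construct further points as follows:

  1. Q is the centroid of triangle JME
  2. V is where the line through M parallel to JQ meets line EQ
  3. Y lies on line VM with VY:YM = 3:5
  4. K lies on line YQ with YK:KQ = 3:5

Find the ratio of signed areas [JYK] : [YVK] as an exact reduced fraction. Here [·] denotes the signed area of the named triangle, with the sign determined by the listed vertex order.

[JYK]:[YVK] = -8/3

Assign E = (0, 0), J = (1, 0), M = (0, 1) — the answer is frame-independent, so this choice is without loss of generality.
1. Q is the centroid of triangle JME ⇒ Q = (1/3, 1/3)
2. V is where the line through M parallel to JQ meets line EQ ⇒ V = (2/3, 2/3)
3. Y lies on line VM with VY:YM = 3:5 ⇒ Y = (5/12, 19/24)
4. K lies on line YQ with YK:KQ = 3:5 ⇒ K = (37/96, 119/192)
2·[JYK] = 1/8, 2·[YVK] = -3/64
[JYK]:[YVK] = 1/8:-3/64 = -8/3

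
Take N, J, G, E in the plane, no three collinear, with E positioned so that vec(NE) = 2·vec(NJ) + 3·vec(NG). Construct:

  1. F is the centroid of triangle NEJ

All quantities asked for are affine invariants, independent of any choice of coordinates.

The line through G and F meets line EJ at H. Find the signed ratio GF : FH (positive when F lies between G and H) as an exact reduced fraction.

Assign N = (0, 0), J = (1, 0), G = (0, 1), E = (2, 3) — the answer is frame-independent, so this choice is without loss of generality.
1. F is the centroid of triangle NEJ ⇒ F = (1, 1)
line GF meets EJ at H = (4/3, 1)
F = G + t·(H−G) with t = 3/4, so GF:FH = 3/4:1/4

GF:FH = 3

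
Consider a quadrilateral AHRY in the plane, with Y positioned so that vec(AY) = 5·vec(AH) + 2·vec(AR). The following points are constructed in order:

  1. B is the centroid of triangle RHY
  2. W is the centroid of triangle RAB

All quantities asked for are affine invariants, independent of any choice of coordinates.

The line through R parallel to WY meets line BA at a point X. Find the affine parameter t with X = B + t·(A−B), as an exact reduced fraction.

t = -8/5

Set A = (0, 0), H = (1, 0), R = (0, 1), Y = (5, 2); any affine frame gives the same invariant.
1. B is the centroid of triangle RHY ⇒ B = (2, 1)
2. W is the centroid of triangle RAB ⇒ W = (2/3, 2/3)
through R parallel to WY: direction (13/3, 4/3); meets BA at X = (26/5, 13/5)
X = B + t·(A−B) with t = -8/5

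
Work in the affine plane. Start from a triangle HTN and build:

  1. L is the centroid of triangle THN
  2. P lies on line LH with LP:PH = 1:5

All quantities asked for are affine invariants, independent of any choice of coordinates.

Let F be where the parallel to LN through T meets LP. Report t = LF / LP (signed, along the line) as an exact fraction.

Work in coordinates with H = (0, 0), T = (1, 0), N = (0, 1).
1. L is the centroid of triangle THN ⇒ L = (1/3, 1/3)
2. P lies on line LH with LP:PH = 1:5 ⇒ P = (5/18, 5/18)
through T parallel to LN: direction (-1/3, 2/3); meets LP at F = (2/3, 2/3)
F = L + t·(P−L) with t = -6

t = -6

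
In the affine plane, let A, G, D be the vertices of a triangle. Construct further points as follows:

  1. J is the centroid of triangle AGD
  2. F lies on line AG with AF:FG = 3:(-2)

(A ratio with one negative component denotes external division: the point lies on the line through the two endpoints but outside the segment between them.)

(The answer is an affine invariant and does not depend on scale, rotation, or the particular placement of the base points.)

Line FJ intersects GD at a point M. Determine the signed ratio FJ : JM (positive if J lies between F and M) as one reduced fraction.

Assign A = (0, 0), G = (1, 0), D = (0, 1) — the answer is frame-independent, so this choice is without loss of generality.
1. J is the centroid of triangle AGD ⇒ J = (1/3, 1/3)
2. F lies on line AG with AF:FG = 3:(-2) ⇒ F = (3, 0)
line FJ meets GD at M = (5/7, 2/7)
J = F + t·(M−F) with t = 7/6, so FJ:JM = 7/6:-1/6

FJ:JM = -7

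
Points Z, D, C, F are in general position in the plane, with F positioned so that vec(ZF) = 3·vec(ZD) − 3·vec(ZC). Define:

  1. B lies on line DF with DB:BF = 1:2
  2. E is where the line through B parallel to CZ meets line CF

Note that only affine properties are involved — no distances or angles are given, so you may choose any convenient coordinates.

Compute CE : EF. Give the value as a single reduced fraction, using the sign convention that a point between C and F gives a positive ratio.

Assign Z = (0, 0), D = (1, 0), C = (0, 1), F = (3, -3) — the answer is frame-independent, so this choice is without loss of generality.
1. B lies on line DF with DB:BF = 1:2 ⇒ B = (5/3, -1)
2. E is where the line through B parallel to CZ meets line CF ⇒ E = (5/3, -11/9)
E = C + t·(F−C) with t = 5/9, so CE:EF = t:(1−t) = 5/9:4/9

CE:EF = 5/4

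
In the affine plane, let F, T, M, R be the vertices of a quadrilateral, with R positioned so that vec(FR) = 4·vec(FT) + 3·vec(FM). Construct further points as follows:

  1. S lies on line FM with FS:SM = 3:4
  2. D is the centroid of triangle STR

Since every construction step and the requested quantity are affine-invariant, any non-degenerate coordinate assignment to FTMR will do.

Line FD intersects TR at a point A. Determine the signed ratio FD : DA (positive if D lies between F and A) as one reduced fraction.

FD:DA = 11/10

Choose coordinates F = (0, 0), T = (1, 0), M = (0, 1), R = (4, 3).
1. S lies on line FM with FS:SM = 3:4 ⇒ S = (0, 3/7)
2. D is the centroid of triangle STR ⇒ D = (5/3, 8/7)
line FD meets TR at A = (35/11, 24/11)
D = F + t·(A−F) with t = 11/21, so FD:DA = 11/21:10/21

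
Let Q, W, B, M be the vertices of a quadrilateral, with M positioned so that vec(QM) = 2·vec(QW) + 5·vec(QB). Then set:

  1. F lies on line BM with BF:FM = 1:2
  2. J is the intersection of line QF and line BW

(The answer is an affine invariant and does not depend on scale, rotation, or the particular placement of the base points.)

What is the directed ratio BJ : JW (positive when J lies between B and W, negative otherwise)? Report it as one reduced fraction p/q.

Choose coordinates Q = (0, 0), W = (1, 0), B = (0, 1), M = (2, 5).
1. F lies on line BM with BF:FM = 1:2 ⇒ F = (2/3, 7/3)
2. J is the intersection of line QF and line BW ⇒ J = (2/9, 7/9)
J = B + t·(W−B) with t = 2/9, so BJ:JW = t:(1−t) = 2/9:7/9

BJ:JW = 2/7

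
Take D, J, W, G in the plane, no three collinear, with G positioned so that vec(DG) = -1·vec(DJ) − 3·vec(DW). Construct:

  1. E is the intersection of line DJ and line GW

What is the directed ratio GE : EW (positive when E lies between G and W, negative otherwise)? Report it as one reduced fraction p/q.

GE:EW = 3

Work in coordinates with D = (0, 0), J = (1, 0), W = (0, 1), G = (-1, -3).
1. E is the intersection of line DJ and line GW ⇒ E = (-1/4, 0)
E = G + t·(W−G) with t = 3/4, so GE:EW = t:(1−t) = 3/4:1/4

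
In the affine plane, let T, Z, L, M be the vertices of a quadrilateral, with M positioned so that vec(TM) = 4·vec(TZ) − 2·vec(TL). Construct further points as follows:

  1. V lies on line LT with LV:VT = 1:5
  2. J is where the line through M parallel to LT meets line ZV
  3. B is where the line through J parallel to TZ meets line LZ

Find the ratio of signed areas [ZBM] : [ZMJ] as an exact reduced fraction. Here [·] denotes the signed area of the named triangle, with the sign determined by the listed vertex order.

[ZBM]:[ZMJ] = -5/3

Work in coordinates with T = (0, 0), Z = (1, 0), L = (0, 1), M = (4, -2).
1. V lies on line LT with LV:VT = 1:5 ⇒ V = (0, 5/6)
2. J is where the line through M parallel to LT meets line ZV ⇒ J = (4, -5/2)
3. B is where the line through J parallel to TZ meets line LZ ⇒ B = (7/2, -5/2)
2·[ZBM] = 5/2, 2·[ZMJ] = -3/2
[ZBM]:[ZMJ] = 5/2:-3/2 = -5/3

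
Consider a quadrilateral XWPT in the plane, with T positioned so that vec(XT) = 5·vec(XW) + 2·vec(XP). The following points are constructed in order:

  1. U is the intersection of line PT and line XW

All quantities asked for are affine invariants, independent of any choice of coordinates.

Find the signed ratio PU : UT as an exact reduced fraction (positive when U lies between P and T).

PU:UT = -1/2

Choose coordinates X = (0, 0), W = (1, 0), P = (0, 1), T = (5, 2).
1. U is the intersection of line PT and line XW ⇒ U = (-5, 0)
U = P + t·(T−P) with t = -1, so PU:UT = t:(1−t) = -1:2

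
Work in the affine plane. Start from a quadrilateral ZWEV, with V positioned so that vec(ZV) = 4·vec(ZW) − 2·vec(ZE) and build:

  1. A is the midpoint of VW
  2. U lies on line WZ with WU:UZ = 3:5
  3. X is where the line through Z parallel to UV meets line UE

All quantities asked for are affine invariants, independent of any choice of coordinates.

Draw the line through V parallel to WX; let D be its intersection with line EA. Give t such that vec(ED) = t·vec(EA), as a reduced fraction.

Work in coordinates with Z = (0, 0), W = (1, 0), E = (0, 1), V = (4, -2).
1. A is the midpoint of VW ⇒ A = (5/2, -1)
2. U lies on line WZ with WU:UZ = 3:5 ⇒ U = (5/8, 0)
3. X is where the line through Z parallel to UV meets line UE ⇒ X = (135/136, -10/17)
through V parallel to WX: direction (-1/136, -10/17); meets EA at D = (1615/404, -222/101)
D = E + t·(A−E) with t = 323/202

t = 323/202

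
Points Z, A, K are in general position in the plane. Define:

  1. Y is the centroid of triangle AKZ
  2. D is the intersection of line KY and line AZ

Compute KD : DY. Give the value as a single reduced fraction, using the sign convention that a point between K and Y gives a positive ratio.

Choose coordinates Z = (0, 0), A = (1, 0), K = (0, 1).
1. Y is the centroid of triangle AKZ ⇒ Y = (1/3, 1/3)
2. D is the intersection of line KY and line AZ ⇒ D = (1/2, 0)
D = K + t·(Y−K) with t = 3/2, so KD:DY = t:(1−t) = 3/2:-1/2

KD:DY = -3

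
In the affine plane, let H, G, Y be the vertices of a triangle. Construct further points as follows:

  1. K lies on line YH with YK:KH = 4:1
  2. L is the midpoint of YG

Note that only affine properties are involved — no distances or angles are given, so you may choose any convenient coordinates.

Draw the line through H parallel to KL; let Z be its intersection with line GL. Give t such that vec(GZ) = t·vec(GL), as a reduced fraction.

Set H = (0, 0), G = (1, 0), Y = (0, 1); any affine frame gives the same invariant.
1. K lies on line YH with YK:KH = 4:1 ⇒ K = (0, 1/5)
2. L is the midpoint of YG ⇒ L = (1/2, 1/2)
through H parallel to KL: direction (1/2, 3/10); meets GL at Z = (5/8, 3/8)
Z = G + t·(L−G) with t = 3/4

t = 3/4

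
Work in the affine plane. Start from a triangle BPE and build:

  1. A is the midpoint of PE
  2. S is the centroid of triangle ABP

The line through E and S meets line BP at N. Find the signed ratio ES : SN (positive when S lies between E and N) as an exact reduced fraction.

ES:SN = 5

Choose coordinates B = (0, 0), P = (1, 0), E = (0, 1).
1. A is the midpoint of PE ⇒ A = (1/2, 1/2)
2. S is the centroid of triangle ABP ⇒ S = (1/2, 1/6)
line ES meets BP at N = (3/5, 0)
S = E + t·(N−E) with t = 5/6, so ES:SN = 5/6:1/6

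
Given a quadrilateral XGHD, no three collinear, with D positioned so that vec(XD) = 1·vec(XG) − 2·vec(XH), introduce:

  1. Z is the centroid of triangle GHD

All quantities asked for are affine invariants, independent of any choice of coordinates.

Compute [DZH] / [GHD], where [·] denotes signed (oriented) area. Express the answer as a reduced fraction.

Assign X = (0, 0), G = (1, 0), H = (0, 1), D = (1, -2) — the answer is frame-independent, so this choice is without loss of generality.
1. Z is the centroid of triangle GHD ⇒ Z = (2/3, -1/3)
2·[DZH] = 2/3, 2·[GHD] = 2
[DZH]:[GHD] = 2/3:2 = 1/3

[DZH]:[GHD] = 1/3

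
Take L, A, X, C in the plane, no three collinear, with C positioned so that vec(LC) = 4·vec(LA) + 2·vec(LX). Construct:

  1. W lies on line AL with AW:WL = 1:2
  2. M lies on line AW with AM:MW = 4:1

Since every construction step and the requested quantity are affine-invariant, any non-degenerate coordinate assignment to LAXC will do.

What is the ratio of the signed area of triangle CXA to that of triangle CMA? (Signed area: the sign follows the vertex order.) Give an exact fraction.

Assign L = (0, 0), A = (1, 0), X = (0, 1), C = (4, 2) — the answer is frame-independent, so this choice is without loss of generality.
1. W lies on line AL with AW:WL = 1:2 ⇒ W = (2/3, 0)
2. M lies on line AW with AM:MW = 4:1 ⇒ M = (11/15, 0)
2·[CXA] = 5, 2·[CMA] = 8/15
[CXA]:[CMA] = 5:8/15 = 75/8

[CXA]:[CMA] = 75/8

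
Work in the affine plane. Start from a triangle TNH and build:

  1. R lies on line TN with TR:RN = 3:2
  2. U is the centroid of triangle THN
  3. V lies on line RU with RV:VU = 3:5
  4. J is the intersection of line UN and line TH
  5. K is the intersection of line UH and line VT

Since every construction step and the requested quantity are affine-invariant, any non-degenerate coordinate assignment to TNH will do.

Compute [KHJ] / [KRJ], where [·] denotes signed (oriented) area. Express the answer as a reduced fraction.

[KHJ]:[KRJ] = 20

Assign T = (0, 0), N = (1, 0), H = (0, 1) — the answer is frame-independent, so this choice is without loss of generality.
1. R lies on line TN with TR:RN = 3:2 ⇒ R = (3/5, 0)
2. U is the centroid of triangle THN ⇒ U = (1/3, 1/3)
3. V lies on line RU with RV:VU = 3:5 ⇒ V = (1/2, 1/8)
4. J is the intersection of line UN and line TH ⇒ J = (0, 1/2)
5. K is the intersection of line UH and line VT ⇒ K = (4/9, 1/9)
2·[KHJ] = 2/9, 2·[KRJ] = 1/90
[KHJ]:[KRJ] = 2/9:1/90 = 20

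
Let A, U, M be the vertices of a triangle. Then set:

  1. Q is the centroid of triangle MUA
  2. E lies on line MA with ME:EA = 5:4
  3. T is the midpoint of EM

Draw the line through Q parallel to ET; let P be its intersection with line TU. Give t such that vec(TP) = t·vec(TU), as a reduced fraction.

t = 1/3

Choose coordinates A = (0, 0), U = (1, 0), M = (0, 1).
1. Q is the centroid of triangle MUA ⇒ Q = (1/3, 1/3)
2. E lies on line MA with ME:EA = 5:4 ⇒ E = (0, 4/9)
3. T is the midpoint of EM ⇒ T = (0, 13/18)
through Q parallel to ET: direction (0, 5/18); meets TU at P = (1/3, 13/27)
P = T + t·(U−T) with t = 1/3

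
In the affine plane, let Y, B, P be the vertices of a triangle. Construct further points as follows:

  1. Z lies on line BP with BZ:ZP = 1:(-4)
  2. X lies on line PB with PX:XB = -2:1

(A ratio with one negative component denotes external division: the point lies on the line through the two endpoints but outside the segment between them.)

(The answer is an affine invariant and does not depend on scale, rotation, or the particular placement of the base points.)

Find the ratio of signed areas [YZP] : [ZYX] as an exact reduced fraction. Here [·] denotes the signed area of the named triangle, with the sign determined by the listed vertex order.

Choose coordinates Y = (0, 0), B = (1, 0), P = (0, 1).
1. Z lies on line BP with BZ:ZP = 1:(-4) ⇒ Z = (4/3, -1/3)
2. X lies on line PB with PX:XB = -2:1 ⇒ X = (2, -1)
2·[YZP] = 4/3, 2·[ZYX] = 2/3
[YZP]:[ZYX] = 4/3:2/3 = 2

[YZP]:[ZYX] = 2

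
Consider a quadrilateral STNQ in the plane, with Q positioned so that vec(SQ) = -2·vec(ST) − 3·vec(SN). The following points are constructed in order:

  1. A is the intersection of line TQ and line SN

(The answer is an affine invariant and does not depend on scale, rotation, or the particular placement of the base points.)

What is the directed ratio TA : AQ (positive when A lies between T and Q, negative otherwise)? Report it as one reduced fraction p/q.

Assign S = (0, 0), T = (1, 0), N = (0, 1), Q = (-2, -3) — the answer is frame-independent, so this choice is without loss of generality.
1. A is the intersection of line TQ and line SN ⇒ A = (0, -1)
A = T + t·(Q−T) with t = 1/3, so TA:AQ = t:(1−t) = 1/3:2/3

TA:AQ = 1/2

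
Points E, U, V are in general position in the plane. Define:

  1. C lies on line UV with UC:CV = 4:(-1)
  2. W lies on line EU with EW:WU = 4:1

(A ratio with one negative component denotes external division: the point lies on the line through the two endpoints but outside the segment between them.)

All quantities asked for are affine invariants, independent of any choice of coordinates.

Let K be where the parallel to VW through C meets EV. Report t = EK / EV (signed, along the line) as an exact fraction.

t = 11/12

Work in coordinates with E = (0, 0), U = (1, 0), V = (0, 1).
1. C lies on line UV with UC:CV = 4:(-1) ⇒ C = (-1/3, 4/3)
2. W lies on line EU with EW:WU = 4:1 ⇒ W = (4/5, 0)
through C parallel to VW: direction (4/5, -1); meets EV at K = (0, 11/12)
K = E + t·(V−E) with t = 11/12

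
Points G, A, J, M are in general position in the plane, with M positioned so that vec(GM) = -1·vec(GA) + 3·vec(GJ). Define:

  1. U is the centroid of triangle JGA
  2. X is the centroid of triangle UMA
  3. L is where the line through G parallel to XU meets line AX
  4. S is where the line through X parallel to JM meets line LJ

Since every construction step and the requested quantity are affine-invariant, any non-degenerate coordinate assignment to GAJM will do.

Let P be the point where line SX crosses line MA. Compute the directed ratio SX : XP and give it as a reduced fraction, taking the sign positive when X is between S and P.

Set G = (0, 0), A = (1, 0), J = (0, 1), M = (-1, 3); any affine frame gives the same invariant.
1. U is the centroid of triangle JGA ⇒ U = (1/3, 1/3)
2. X is the centroid of triangle UMA ⇒ X = (1/9, 10/9)
3. L is where the line through G parallel to XU meets line AX ⇒ L = (-5/9, 35/18)
4. S is where the line through X parallel to JM meets line LJ ⇒ S = (10/9, -8/9)
line SX meets MA at P = (-1/3, 2)
X = S + t·(P−S) with t = 9/13, so SX:XP = 9/13:4/13

SX:XP = 9/4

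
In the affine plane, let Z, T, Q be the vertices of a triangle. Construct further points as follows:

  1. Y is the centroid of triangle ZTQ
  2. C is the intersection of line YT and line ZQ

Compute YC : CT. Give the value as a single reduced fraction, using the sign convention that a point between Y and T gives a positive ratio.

Choose coordinates Z = (0, 0), T = (1, 0), Q = (0, 1).
1. Y is the centroid of triangle ZTQ ⇒ Y = (1/3, 1/3)
2. C is the intersection of line YT and line ZQ ⇒ C = (0, 1/2)
C = Y + t·(T−Y) with t = -1/2, so YC:CT = t:(1−t) = -1/2:3/2

YC:CT = -1/3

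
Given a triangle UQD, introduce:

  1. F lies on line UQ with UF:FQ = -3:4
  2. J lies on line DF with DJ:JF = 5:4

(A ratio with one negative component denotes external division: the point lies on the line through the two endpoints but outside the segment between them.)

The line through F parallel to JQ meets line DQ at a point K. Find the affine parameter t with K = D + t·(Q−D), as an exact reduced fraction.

t = 9/5

Work in coordinates with U = (0, 0), Q = (1, 0), D = (0, 1).
1. F lies on line UQ with UF:FQ = -3:4 ⇒ F = (-3, 0)
2. J lies on line DF with DJ:JF = 5:4 ⇒ J = (-5/3, 4/9)
through F parallel to JQ: direction (8/3, -4/9); meets DQ at K = (9/5, -4/5)
K = D + t·(Q−D) with t = 9/5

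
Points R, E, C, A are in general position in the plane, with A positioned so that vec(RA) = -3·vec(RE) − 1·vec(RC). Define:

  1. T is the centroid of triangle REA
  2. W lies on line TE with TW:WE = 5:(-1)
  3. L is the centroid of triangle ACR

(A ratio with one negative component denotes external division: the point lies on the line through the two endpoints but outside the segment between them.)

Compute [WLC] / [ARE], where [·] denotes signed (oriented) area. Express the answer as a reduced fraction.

Set R = (0, 0), E = (1, 0), C = (0, 1), A = (-3, -1); any affine frame gives the same invariant.
1. T is the centroid of triangle REA ⇒ T = (-2/3, -1/3)
2. W lies on line TE with TW:WE = 5:(-1) ⇒ W = (17/12, 1/12)
3. L is the centroid of triangle ACR ⇒ L = (-1, 0)
2·[WLC] = -7/3, 2·[ARE] = -1
[WLC]:[ARE] = -7/3:-1 = 7/3

[WLC]:[ARE] = 7/3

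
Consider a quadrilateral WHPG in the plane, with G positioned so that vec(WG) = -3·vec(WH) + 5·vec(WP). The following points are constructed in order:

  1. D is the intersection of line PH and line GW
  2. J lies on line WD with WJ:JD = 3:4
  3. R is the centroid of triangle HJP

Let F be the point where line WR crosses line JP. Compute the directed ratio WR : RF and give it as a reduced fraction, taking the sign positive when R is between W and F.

Set W = (0, 0), H = (1, 0), P = (0, 1), G = (-3, 5); any affine frame gives the same invariant.
1. D is the intersection of line PH and line GW ⇒ D = (-3/2, 5/2)
2. J lies on line WD with WJ:JD = 3:4 ⇒ J = (-9/14, 15/14)
3. R is the centroid of triangle HJP ⇒ R = (5/42, 29/42)
line WR meets JP at F = (45/266, 261/266)
R = W + t·(F−W) with t = 19/27, so WR:RF = 19/27:8/27

WR:RF = 19/8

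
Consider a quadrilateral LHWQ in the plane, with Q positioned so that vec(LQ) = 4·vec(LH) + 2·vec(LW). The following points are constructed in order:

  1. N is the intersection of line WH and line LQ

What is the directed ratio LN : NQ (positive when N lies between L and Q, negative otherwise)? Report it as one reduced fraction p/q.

Choose coordinates L = (0, 0), H = (1, 0), W = (0, 1), Q = (4, 2).
1. N is the intersection of line WH and line LQ ⇒ N = (2/3, 1/3)
N = L + t·(Q−L) with t = 1/6, so LN:NQ = t:(1−t) = 1/6:5/6

LN:NQ = 1/5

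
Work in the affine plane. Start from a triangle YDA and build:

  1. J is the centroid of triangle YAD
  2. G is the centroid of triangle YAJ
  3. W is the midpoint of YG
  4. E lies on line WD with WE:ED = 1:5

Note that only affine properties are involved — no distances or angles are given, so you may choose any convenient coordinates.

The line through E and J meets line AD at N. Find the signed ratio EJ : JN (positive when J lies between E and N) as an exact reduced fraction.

Set Y = (0, 0), D = (1, 0), A = (0, 1); any affine frame gives the same invariant.
1. J is the centroid of triangle YAD ⇒ J = (1/3, 1/3)
2. G is the centroid of triangle YAJ ⇒ G = (1/9, 4/9)
3. W is the midpoint of YG ⇒ W = (1/18, 2/9)
4. E lies on line WD with WE:ED = 1:5 ⇒ E = (23/108, 5/27)
line EJ meets AD at N = (14/29, 15/29)
J = E + t·(N−E) with t = 29/65, so EJ:JN = 29/65:36/65

EJ:JN = 29/36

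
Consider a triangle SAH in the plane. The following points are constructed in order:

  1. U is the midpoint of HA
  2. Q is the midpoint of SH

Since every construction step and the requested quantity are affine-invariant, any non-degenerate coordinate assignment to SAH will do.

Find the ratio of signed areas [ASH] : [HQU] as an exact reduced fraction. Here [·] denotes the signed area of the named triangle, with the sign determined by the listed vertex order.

Choose coordinates S = (0, 0), A = (1, 0), H = (0, 1).
1. U is the midpoint of HA ⇒ U = (1/2, 1/2)
2. Q is the midpoint of SH ⇒ Q = (0, 1/2)
2·[ASH] = -1, 2·[HQU] = 1/4
[ASH]:[HQU] = -1:1/4 = -4

[ASH]:[HQU] = -4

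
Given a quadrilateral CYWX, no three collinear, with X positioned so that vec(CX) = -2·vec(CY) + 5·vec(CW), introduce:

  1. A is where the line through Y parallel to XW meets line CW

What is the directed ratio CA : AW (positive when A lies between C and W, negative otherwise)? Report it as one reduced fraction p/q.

Assign C = (0, 0), Y = (1, 0), W = (0, 1), X = (-2, 5) — the answer is frame-independent, so this choice is without loss of generality.
1. A is where the line through Y parallel to XW meets line CW ⇒ A = (0, 2)
A = C + t·(W−C) with t = 2, so CA:AW = t:(1−t) = 2:-1

CA:AW = -2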